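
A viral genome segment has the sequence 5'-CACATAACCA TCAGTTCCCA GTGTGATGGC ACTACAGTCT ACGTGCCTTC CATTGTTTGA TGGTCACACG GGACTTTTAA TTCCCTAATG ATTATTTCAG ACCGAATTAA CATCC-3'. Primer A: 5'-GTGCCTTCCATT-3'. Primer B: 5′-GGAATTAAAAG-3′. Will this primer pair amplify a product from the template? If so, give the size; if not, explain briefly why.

Yes — a 42 bp product.

Primer A (GTGCCTTCCATT) matches the top strand at positions 43–54; it acts as a forward primer.
Primer B's reverse complement is CTTTTAATTCC, matching the top strand at positions 74–84; it acts as a reverse primer.
The 3' ends face each other across positions 43–84, giving a 42 bp product.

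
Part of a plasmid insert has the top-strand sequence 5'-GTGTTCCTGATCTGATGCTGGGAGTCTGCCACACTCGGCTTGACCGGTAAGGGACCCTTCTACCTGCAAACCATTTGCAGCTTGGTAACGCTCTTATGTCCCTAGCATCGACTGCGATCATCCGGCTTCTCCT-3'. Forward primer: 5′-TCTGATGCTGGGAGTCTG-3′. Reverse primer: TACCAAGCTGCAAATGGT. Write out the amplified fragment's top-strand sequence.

Forward primer TCTGATGCTGGGAGTCTG is found on the top strand at positions 11–28.
Reverse complement of the reverse primer: ACCATTTGCAGCTTGGTA. This occurs on the top strand at positions 70–87.
The product is the template from position 11 through 87 (77 bp).

5'-TCTGATGCTGGGAGTCTGCCACACTCGGCTTGACCGGTAAGGGACCCTTCTACCTGCAAACCATTTGCAGCTTGGTA-3'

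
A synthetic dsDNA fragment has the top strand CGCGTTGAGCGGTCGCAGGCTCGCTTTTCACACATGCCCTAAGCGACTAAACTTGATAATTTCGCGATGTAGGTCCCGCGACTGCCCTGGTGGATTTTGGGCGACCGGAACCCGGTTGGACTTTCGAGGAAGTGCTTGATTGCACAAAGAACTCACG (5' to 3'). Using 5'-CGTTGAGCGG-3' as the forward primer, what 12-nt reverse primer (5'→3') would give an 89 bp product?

5'-ACCAGGGCAGTC-3'

The forward primer binds at positions 3–12, so an 89 bp product ends at position 3 + 89 − 1 = 91.
The reverse primer anneals to the top strand over positions 80–91, i.e. to GACTGCCCTGGT.
Its sequence written 5'→3' is the reverse complement: ACCAGGGCAGTC.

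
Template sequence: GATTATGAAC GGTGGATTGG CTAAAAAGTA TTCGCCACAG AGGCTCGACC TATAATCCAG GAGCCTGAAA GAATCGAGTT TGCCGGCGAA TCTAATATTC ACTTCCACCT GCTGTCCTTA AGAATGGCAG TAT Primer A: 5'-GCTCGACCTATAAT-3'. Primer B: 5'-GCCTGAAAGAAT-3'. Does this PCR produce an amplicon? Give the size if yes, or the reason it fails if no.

Primer A (GCTCGACCTATAAT) matches the top strand at positions 43–56 (3' end points downstream).
Primer B (GCCTGAAAGAAT) also matches the top strand directly, at positions 63–74 — its reverse complement ATTCTTTCAGGC is not present.
Both primers anneal to the bottom strand with 3' ends pointing the same way, so neither can prime synthesis back toward the other.

No product — both primers anneal to the same strand and extend in the same direction.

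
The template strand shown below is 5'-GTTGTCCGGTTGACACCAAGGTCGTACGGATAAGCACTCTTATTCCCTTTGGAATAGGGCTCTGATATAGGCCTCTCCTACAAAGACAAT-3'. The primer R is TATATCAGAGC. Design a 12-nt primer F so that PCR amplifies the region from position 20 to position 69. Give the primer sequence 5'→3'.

5'-GGTCGTACGGAT-3'

The reverse primer's reverse complement GCTCTGATATA matches the template at positions 59–69; the product starts at position 20.
The forward primer is identical to the top strand over positions 20–31: GGTCGTACGGAT.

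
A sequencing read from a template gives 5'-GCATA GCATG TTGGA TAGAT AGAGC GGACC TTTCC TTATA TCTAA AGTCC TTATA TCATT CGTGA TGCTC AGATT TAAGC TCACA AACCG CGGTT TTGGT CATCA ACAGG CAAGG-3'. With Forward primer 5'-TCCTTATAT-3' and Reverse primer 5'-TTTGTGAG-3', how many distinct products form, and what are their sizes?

Two products: 55 bp, 40 bp

The forward primer TCCTTATAT matches the top strand at positions 33–41, 48–56.
The reverse primer's reverse complement is CTCACAAA, matching at positions 80–87.
Each forward site pairs with the reverse site to give a product ending at position 87: sizes 55, 40 bp.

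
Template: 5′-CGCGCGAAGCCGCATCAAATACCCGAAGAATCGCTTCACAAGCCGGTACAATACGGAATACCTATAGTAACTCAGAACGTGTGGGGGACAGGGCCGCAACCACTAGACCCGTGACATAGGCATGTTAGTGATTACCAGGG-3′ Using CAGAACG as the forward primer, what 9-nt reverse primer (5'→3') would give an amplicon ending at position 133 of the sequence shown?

5'-AATCACTAA-3'

The forward primer binds at positions 73–79; the product's 3' end on the top strand is position 133.
The reverse primer anneals to the top strand over positions 125–133, i.e. to TTAGTGATT.
Its sequence written 5'→3' is the reverse complement: AATCACTAA.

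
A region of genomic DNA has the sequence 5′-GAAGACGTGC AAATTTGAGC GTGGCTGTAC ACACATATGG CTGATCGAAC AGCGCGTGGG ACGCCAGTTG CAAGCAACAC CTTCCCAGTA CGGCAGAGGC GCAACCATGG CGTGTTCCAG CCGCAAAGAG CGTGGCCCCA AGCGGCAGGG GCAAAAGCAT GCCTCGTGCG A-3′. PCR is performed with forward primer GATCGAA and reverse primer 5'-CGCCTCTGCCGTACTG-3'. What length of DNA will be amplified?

59 bp

Scanning the template, GATCGAA occurs at positions 43–49; this primer anneals to the bottom strand there with its 3' end pointing downstream.
Taking the reverse complement of CGCCTCTGCCGTACTG gives CAGTACGGCAGAGGCG, found at positions 86–101 on the template; the primer anneals here to the top strand with its 3' end pointing upstream.
Amplicon spans positions 43–101: 59 bp.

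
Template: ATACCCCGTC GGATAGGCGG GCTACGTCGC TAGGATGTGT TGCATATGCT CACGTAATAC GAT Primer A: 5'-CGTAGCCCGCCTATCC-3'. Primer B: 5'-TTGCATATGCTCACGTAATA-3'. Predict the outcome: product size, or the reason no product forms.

No product — the primers' 3' ends point away from each other.

Primer A (CGTAGCCCGCCTATCC) has reverse complement GGATAGGCGGGCTACG, which matches the top strand at positions 11–26; primer A anneals to the top strand there with its 3' end pointing upstream toward position 11.
Primer B (TTGCATATGCTCACGTAATA) matches the top strand directly at positions 40–59; it anneals to the bottom strand with its 3' end pointing downstream toward position 59.
The 3' ends diverge (primer A extends toward position 1, primer B toward position 63), so the primers never converge on a shared product.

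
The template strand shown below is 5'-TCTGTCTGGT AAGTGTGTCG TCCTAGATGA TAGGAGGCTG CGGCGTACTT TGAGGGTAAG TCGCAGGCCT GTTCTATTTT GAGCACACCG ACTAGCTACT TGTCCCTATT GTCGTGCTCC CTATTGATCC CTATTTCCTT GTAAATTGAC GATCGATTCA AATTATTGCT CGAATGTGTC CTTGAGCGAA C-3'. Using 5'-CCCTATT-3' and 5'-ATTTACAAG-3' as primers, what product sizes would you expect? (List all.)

The forward primer CCCTATT matches the top strand at positions 104–110, 119–125, 129–135.
The reverse primer's reverse complement is CTTGTAAAT, matching at positions 138–146.
Each forward site pairs with the reverse site to give a product ending at position 146: sizes 43, 28, 18 bp.

43 bp, 28 bp, 18 bp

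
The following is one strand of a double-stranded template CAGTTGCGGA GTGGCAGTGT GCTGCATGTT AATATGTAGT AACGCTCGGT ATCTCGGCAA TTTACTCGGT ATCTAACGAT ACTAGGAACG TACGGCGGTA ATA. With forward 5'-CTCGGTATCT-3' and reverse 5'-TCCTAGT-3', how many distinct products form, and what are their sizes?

Two products: 43 bp, 23 bp

The forward primer CTCGGTATCT matches the top strand at positions 45–54, 65–74.
The reverse primer's reverse complement is ACTAGGA, matching at positions 81–87.
Each forward site pairs with the reverse site to give a product ending at position 87: sizes 43, 23 bp.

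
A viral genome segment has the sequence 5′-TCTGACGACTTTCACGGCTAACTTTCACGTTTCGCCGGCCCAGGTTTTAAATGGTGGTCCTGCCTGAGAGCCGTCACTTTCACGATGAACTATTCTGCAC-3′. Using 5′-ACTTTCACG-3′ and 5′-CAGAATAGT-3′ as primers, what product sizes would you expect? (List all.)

90 bp, 77 bp, 22 bp

The forward primer ACTTTCACG matches the top strand at positions 8–16, 21–29, 76–84.
The reverse primer's reverse complement is ACTATTCTG, matching at positions 89–97.
Each forward site pairs with the reverse site to give a product ending at position 97: sizes 90, 77, 22 bp.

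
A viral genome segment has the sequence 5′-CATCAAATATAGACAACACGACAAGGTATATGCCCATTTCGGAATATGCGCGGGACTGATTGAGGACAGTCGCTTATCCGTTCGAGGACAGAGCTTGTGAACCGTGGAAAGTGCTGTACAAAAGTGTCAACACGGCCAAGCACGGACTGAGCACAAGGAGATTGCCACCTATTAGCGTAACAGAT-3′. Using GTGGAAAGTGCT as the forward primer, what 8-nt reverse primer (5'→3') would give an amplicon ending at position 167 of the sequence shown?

5'-TGGCAATC-3'

The forward primer binds at positions 104–115; the product's 3' end on the top strand is position 167.
The reverse primer anneals to the top strand over positions 160–167, i.e. to GATTGCCA.
Its sequence written 5'→3' is the reverse complement: TGGCAATC.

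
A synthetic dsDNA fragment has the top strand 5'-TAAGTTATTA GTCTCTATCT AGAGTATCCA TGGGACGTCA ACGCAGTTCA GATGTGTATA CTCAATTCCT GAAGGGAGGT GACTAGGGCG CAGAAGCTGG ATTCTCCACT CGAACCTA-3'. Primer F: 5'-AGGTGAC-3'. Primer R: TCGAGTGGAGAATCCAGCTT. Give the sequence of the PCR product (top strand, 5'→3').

The forward primer matches the template at positions 77–83.
The reverse primer's reverse complement is AAGCTGGATTCTCCACTCGA, which matches the template at positions 94–113.
The product is the template from position 77 through 113 (37 bp).

5'-AGGTGACTAGGGCGCAGAAGCTGGATTCTCCACTCGA-3'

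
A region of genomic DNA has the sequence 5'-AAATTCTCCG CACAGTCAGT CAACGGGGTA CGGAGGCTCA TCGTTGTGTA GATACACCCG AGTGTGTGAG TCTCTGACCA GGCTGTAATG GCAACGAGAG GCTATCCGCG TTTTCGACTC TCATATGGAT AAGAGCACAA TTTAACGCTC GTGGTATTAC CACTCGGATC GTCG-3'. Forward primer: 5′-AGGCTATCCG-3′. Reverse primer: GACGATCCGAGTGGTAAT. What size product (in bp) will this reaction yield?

75 bp

Forward primer AGGCTATCCG is found on the top strand at positions 99–108.
Taking the reverse complement of GACGATCCGAGTGGTAAT gives ATTACCACTCGGATCGTC, found at positions 156–173 on the template; the primer anneals here to the top strand with its 3' end pointing upstream.
Product length = (reverse-primer end) − (forward-primer start) + 1 = 173 − 99 + 1 = 75 bp.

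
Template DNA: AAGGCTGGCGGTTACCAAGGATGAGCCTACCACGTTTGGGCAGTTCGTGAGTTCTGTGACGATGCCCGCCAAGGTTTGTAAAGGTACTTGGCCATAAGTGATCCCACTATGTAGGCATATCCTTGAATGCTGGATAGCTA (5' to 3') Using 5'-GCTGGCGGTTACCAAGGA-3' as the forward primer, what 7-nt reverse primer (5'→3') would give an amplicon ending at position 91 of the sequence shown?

The forward primer binds at positions 4–21; the product's 3' end on the top strand is position 91.
The reverse primer anneals to the top strand over positions 85–91, i.e. to TACTTGG.
Its sequence written 5'→3' is the reverse complement: CCAAGTA.

5'-CCAAGTA-3'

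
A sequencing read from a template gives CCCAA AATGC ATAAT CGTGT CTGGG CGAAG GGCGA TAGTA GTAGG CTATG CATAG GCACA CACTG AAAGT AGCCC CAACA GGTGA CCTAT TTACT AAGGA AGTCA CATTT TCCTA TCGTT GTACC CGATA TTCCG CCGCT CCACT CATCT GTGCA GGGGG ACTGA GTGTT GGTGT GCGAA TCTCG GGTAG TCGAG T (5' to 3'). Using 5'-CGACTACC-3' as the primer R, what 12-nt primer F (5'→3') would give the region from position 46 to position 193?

The reverse primer's reverse complement GGTAGTCG matches the template at positions 186–193; the product starts at position 46.
The forward primer is identical to the top strand over positions 46–57: CTATGCATAGGC.

5'-CTATGCATAGGC-3'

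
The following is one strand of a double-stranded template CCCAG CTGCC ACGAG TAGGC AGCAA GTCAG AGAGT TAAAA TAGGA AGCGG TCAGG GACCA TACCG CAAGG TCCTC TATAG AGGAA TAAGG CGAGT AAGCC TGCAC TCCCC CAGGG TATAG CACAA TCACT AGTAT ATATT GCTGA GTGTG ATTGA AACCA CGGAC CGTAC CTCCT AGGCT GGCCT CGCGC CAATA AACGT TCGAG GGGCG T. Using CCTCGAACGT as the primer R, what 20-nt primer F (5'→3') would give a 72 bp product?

5'-TATATTGCTGAGTGTGATTG-3'

The reverse primer's reverse complement ACGTTCGAGG matches the template at positions 197–206, so the product ends at position 206.
A 72 bp product then starts at position 206 − 72 + 1 = 135.
The forward primer is identical to the top strand there: TATATTGCTGAGTGTGATTG.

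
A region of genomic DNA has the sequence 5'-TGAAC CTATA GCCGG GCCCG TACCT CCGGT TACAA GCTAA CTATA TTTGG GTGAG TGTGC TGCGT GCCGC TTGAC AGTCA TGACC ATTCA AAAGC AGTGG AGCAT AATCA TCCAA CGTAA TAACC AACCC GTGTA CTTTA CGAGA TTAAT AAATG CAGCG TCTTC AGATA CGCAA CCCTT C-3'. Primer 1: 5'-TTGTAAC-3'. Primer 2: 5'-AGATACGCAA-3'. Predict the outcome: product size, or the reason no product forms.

Primer 1 (TTGTAAC) has reverse complement GTTACAA, which matches the top strand at positions 29–35; primer 1 anneals to the top strand there with its 3' end pointing upstream toward position 29.
Primer 2 (AGATACGCAA) matches the top strand directly at positions 166–175; it anneals to the bottom strand with its 3' end pointing downstream toward position 175.
The 3' ends diverge (primer 1 extends toward position 1, primer 2 toward position 181), so the primers never converge on a shared product.

No product — the primers' 3' ends point away from each other.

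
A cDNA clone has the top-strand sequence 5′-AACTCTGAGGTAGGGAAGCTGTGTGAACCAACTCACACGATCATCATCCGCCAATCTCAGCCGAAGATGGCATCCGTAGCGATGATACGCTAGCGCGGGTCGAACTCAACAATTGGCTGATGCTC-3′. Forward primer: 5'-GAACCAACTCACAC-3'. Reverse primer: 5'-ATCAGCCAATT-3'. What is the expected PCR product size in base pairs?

97 bp

Scanning the template, GAACCAACTCACAC occurs at positions 25–38; this primer anneals to the bottom strand there with its 3' end pointing downstream.
Taking the reverse complement of ATCAGCCAATT gives AATTGGCTGAT, found at positions 111–121 on the template; the primer anneals here to the top strand with its 3' end pointing upstream.
Product length = (reverse-primer end) − (forward-primer start) + 1 = 121 − 25 + 1 = 97 bp.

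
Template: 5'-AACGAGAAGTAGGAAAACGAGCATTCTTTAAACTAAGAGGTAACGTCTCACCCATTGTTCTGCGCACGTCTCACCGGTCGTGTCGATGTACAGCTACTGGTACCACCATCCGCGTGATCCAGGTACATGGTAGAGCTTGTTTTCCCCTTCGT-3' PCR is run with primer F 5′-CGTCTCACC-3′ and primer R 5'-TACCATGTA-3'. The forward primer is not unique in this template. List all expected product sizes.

89 bp, 66 bp

The forward primer CGTCTCACC matches the top strand at positions 44–52, 67–75.
The reverse primer's reverse complement is TACATGGTA, matching at positions 124–132.
Each forward site pairs with the reverse site to give a product ending at position 132: sizes 89, 66 bp.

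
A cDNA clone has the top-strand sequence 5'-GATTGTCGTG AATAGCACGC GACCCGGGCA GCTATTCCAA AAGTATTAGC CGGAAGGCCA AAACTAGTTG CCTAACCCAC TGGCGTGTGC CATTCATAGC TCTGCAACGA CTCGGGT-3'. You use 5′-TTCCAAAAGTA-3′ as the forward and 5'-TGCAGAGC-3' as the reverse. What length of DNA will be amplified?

72 bp

Forward primer TTCCAAAAGTA is found on the top strand at positions 35–45.
The reverse primer's reverse complement is GCTCTGCA, which matches the template at positions 99–106.
Amplicon spans positions 35–106: 72 bp.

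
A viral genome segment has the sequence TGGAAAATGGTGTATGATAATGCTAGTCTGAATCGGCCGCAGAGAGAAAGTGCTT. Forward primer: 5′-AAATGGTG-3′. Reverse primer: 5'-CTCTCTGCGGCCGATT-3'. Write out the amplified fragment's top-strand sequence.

5'-AAATGGTGTATGATAATGCTAGTCTGAATCGGCCGCAGAGAG-3'

The forward primer matches the template at positions 5–12.
Reverse complement of the reverse primer: AATCGGCCGCAGAGAG. This occurs on the top strand at positions 31–46.
The product is the template from position 5 through 46 (42 bp).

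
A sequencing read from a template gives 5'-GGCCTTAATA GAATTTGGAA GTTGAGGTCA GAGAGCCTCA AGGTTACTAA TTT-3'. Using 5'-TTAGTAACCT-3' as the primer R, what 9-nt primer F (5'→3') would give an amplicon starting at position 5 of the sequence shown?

5'-TTAATAGAA-3'

The reverse primer's reverse complement AGGTTACTAA matches the template at positions 41–50; the product starts at position 5.
The forward primer is identical to the top strand over positions 5–13: TTAATAGAA.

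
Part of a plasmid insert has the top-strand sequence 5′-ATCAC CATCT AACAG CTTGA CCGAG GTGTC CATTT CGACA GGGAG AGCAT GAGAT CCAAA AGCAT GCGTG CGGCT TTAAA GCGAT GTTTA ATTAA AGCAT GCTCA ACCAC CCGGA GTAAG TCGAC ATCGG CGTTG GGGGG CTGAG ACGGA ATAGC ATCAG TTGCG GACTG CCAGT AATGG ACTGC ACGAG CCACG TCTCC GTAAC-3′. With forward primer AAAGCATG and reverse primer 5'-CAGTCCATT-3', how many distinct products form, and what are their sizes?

The forward primer AAAGCATG matches the top strand at positions 59–66, 94–101.
The reverse primer's reverse complement is AATGGACTG, matching at positions 176–184.
Each forward site pairs with the reverse site to give a product ending at position 184: sizes 126, 91 bp.

Two products: 126 bp, 91 bp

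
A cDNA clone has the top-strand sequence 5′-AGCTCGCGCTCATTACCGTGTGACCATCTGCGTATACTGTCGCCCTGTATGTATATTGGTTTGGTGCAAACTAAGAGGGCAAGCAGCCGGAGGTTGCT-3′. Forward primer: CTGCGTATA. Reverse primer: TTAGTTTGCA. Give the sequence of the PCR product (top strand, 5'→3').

5'-CTGCGTATACTGTCGCCCTGTATGTATATTGGTTTGGTGCAAACTAA-3'

The forward primer matches the template at positions 28–36.
The reverse primer's reverse complement is TGCAAACTAA, which matches the template at positions 65–74.
The product is the template from position 28 through 74 (47 bp).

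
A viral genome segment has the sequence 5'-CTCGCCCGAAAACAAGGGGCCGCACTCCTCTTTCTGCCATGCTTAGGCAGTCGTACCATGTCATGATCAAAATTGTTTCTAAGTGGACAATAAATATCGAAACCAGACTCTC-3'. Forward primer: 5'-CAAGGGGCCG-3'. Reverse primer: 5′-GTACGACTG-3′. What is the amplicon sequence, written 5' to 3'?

Forward primer CAAGGGGCCG is found on the top strand at positions 13–22.
The reverse primer's reverse complement is CAGTCGTAC, which matches the template at positions 48–56.
The product is the template from position 13 through 56 (44 bp).

5'-CAAGGGGCCGCACTCCTCTTTCTGCCATGCTTAGGCAGTCGTAC-3'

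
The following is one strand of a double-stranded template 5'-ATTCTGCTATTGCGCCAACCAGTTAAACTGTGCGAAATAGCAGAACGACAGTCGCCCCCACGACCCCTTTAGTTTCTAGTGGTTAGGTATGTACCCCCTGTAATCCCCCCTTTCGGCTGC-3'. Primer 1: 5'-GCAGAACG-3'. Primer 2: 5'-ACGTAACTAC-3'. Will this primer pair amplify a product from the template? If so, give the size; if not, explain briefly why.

Primer 2 (ACGTAACTAC) does not match the top strand, and its reverse complement GTAGTTACGT does not match either.
With no annealing site for primer 2, no amplification occurs.

No product — primer 2 has no binding site in the template.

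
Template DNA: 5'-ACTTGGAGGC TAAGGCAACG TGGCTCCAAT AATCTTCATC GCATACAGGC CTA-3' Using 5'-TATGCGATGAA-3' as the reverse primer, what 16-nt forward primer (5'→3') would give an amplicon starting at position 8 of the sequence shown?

5'-GGCTAAGGCAACGTGG-3'

The reverse primer's reverse complement TTCATCGCATA matches the template at positions 35–45; the product starts at position 8.
The forward primer is identical to the top strand over positions 8–23: GGCTAAGGCAACGTGG.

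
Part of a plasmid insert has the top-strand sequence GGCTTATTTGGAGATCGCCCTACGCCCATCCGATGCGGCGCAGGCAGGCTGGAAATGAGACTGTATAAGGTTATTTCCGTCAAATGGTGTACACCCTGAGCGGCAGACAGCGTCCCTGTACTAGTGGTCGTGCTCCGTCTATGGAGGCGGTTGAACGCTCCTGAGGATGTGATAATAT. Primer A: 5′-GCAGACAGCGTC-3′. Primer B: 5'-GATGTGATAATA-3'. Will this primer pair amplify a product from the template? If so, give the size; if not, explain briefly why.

Primer A (GCAGACAGCGTC) matches the top strand at positions 103–114 (3' end points downstream).
Primer B (GATGTGATAATA) also matches the top strand directly, at positions 166–177 — its reverse complement TATTATCACATC is not present.
Both primers anneal to the bottom strand with 3' ends pointing the same way, so neither can prime synthesis back toward the other.

No product — both primers anneal to the same strand and extend in the same direction.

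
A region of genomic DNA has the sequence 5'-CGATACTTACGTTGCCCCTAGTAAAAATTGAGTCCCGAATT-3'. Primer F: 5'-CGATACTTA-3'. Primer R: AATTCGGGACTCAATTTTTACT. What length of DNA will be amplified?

41 bp

The forward primer matches the template at positions 1–9.
Taking the reverse complement of AATTCGGGACTCAATTTTTACT gives AGTAAAAATTGAGTCCCGAATT, found at positions 20–41 on the template; the primer anneals here to the top strand with its 3' end pointing upstream.
The product runs from position 1 to position 41, so its length is 41 − 1 + 1 = 41 bp.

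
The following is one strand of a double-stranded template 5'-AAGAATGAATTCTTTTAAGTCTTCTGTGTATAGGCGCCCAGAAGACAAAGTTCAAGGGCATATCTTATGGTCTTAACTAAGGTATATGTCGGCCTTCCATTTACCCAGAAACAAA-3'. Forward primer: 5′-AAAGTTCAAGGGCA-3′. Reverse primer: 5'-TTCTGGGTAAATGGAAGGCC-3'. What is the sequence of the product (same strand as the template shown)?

Forward primer AAAGTTCAAGGGCA is found on the top strand at positions 47–60.
The reverse primer's reverse complement is GGCCTTCCATTTACCCAGAA, which matches the template at positions 91–110.
The product is the template from position 47 through 110 (64 bp).

5'-AAAGTTCAAGGGCATATCTTATGGTCTTAACTAAGGTATATGTCGGCCTTCCATTTACCCAGAA-3'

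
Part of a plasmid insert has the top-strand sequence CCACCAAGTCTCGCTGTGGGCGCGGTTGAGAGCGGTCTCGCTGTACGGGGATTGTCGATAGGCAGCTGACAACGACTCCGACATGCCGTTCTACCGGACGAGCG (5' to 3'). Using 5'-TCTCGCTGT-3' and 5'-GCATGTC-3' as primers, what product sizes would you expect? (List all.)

The forward primer TCTCGCTGT matches the top strand at positions 9–17, 36–44.
The reverse primer's reverse complement is GACATGC, matching at positions 80–86.
Each forward site pairs with the reverse site to give a product ending at position 86: sizes 78, 51 bp.

78 bp, 51 bp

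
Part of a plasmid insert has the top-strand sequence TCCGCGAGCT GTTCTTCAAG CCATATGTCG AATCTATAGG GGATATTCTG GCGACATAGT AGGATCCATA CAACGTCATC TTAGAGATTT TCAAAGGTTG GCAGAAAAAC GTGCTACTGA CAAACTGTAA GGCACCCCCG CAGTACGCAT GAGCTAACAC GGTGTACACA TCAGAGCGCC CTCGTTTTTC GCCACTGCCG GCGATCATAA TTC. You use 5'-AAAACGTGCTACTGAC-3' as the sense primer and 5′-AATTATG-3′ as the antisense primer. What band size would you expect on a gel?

The forward primer matches the template at positions 106–121.
Reverse complement of the reverse primer: CATAATT. This occurs on the top strand at positions 206–212.
The product runs from position 106 to position 212, so its length is 212 − 106 + 1 = 107 bp.

107 bp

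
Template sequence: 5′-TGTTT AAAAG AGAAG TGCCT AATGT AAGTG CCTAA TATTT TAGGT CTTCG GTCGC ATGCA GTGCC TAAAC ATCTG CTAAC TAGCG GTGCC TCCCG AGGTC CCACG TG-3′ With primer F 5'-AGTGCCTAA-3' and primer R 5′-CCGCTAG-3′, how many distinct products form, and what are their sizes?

Three products: 73 bp, 60 bp, 27 bp

The forward primer AGTGCCTAA matches the top strand at positions 14–22, 27–35, 60–68.
The reverse primer's reverse complement is CTAGCGG, matching at positions 80–86.
Each forward site pairs with the reverse site to give a product ending at position 86: sizes 73, 60, 27 bp.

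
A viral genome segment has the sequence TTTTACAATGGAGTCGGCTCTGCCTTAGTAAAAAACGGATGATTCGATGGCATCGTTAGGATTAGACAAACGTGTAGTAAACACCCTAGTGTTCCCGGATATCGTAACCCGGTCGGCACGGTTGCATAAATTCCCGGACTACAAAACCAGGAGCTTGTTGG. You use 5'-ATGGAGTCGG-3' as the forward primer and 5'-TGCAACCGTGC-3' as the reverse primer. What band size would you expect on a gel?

119 bp

Forward primer ATGGAGTCGG is found on the top strand at positions 8–17.
Taking the reverse complement of TGCAACCGTGC gives GCACGGTTGCA, found at positions 116–126 on the template; the primer anneals here to the top strand with its 3' end pointing upstream.
Product length = (reverse-primer end) − (forward-primer start) + 1 = 126 − 8 + 1 = 119 bp.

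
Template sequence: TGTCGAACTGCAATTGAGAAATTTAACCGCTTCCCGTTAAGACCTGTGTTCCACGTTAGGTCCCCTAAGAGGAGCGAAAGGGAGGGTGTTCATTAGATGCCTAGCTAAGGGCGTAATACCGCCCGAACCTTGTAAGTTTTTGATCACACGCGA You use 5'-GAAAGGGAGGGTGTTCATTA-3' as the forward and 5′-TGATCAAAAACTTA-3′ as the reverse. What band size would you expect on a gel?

71 bp

Scanning the template, GAAAGGGAGGGTGTTCATTA occurs at positions 76–95; this primer anneals to the bottom strand there with its 3' end pointing downstream.
The reverse primer's reverse complement is TAAGTTTTTGATCA, which matches the template at positions 133–146.
The product runs from position 76 to position 146, so its length is 146 − 76 + 1 = 71 bp.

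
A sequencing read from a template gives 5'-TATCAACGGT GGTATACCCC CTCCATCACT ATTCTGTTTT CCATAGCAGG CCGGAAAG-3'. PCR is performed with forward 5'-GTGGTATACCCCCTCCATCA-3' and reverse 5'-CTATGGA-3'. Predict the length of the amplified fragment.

38 bp

Forward primer GTGGTATACCCCCTCCATCA is found on the top strand at positions 9–28.
The reverse primer's reverse complement is TCCATAG, which matches the template at positions 40–46.
The product runs from position 9 to position 46, so its length is 46 − 9 + 1 = 38 bp.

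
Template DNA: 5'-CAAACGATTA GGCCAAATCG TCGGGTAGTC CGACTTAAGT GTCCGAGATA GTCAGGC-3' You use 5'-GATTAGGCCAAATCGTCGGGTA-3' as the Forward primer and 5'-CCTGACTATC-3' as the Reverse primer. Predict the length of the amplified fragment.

51 bp

The forward primer matches the template at positions 6–27.
The reverse primer's reverse complement is GATAGTCAGG, which matches the template at positions 47–56.
Amplicon spans positions 6–56: 51 bp.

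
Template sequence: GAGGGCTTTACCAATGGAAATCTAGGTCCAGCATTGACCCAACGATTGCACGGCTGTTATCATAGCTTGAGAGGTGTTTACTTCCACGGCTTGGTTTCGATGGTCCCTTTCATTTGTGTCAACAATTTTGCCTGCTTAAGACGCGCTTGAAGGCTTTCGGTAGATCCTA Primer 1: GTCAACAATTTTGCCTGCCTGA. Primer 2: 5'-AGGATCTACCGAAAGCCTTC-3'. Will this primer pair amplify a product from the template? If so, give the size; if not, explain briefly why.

Primer 1 (GTCAACAATTTTGCCTGCCTGA) does not match the top strand, and its reverse complement TCAGGCAGGCAAAATTGTTGAC does not match either.
With no annealing site for primer 1, no amplification occurs.

No product — primer 1 has no binding site in the template.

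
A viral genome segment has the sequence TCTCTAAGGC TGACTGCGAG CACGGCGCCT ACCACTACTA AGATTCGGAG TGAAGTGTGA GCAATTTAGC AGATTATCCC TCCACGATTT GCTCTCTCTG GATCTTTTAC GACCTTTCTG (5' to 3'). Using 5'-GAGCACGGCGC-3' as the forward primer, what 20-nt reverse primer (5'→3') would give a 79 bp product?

5'-GAGAGCAAATCGTGGAGGGA-3'

The forward primer binds at positions 18–28, so a 79 bp product ends at position 18 + 79 − 1 = 96.
The reverse primer anneals to the top strand over positions 77–96, i.e. to TCCCTCCACGATTTGCTCTC.
Its sequence written 5'→3' is the reverse complement: GAGAGCAAATCGTGGAGGGA.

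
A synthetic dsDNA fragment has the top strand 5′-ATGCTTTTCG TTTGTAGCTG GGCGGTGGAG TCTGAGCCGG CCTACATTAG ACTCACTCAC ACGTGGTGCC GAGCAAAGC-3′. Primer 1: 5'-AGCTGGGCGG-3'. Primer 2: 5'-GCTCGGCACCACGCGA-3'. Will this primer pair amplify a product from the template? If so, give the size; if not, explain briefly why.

No product — primer 2 has no binding site in the template.

Primer 2 (GCTCGGCACCACGCGA) does not match the top strand, and its reverse complement TCGCGTGGTGCCGAGC does not match either.
With no annealing site for primer 2, no amplification occurs.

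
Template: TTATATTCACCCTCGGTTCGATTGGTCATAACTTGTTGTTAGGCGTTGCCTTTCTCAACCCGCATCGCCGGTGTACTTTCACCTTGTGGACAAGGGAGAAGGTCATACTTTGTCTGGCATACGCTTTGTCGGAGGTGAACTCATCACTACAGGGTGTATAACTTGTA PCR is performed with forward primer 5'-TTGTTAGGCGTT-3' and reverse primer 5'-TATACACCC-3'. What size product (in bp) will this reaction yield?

125 bp

Forward primer TTGTTAGGCGTT is found on the top strand at positions 36–47.
The reverse primer's reverse complement is GGGTGTATA, which matches the template at positions 152–160.
Product length = (reverse-primer end) − (forward-primer start) + 1 = 160 − 36 + 1 = 125 bp.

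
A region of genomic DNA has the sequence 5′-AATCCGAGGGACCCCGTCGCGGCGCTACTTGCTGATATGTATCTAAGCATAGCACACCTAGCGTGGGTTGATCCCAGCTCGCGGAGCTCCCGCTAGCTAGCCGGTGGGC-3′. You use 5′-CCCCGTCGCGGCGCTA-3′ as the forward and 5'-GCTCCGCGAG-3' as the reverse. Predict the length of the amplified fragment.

The forward primer matches the template at positions 12–27.
Taking the reverse complement of GCTCCGCGAG gives CTCGCGGAGC, found at positions 78–87 on the template; the primer anneals here to the top strand with its 3' end pointing upstream.
Product length = (reverse-primer end) − (forward-primer start) + 1 = 87 − 12 + 1 = 76 bp.

76 bp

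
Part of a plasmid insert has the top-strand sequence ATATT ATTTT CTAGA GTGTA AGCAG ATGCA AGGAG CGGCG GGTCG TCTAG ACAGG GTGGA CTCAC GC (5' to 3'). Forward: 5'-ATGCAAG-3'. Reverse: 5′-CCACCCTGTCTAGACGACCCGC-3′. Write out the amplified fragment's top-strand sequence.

5'-ATGCAAGGAGCGGCGGGTCGTCTAGACAGGGTGG-3'

Scanning the template, ATGCAAG occurs at positions 26–32; this primer anneals to the bottom strand there with its 3' end pointing downstream.
The reverse primer's reverse complement is GCGGGTCGTCTAGACAGGGTGG, which matches the template at positions 38–59.
The product is the template from position 26 through 59 (34 bp).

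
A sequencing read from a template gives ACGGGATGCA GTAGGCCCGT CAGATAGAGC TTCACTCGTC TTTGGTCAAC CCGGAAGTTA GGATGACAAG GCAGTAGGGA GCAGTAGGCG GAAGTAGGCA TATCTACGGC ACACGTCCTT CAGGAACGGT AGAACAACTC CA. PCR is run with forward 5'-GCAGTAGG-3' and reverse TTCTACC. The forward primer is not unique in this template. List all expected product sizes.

127 bp, 64 bp, 54 bp

The forward primer GCAGTAGG matches the top strand at positions 8–15, 71–78, 81–88.
The reverse primer's reverse complement is GGTAGAA, matching at positions 128–134.
Each forward site pairs with the reverse site to give a product ending at position 134: sizes 127, 64, 54 bp.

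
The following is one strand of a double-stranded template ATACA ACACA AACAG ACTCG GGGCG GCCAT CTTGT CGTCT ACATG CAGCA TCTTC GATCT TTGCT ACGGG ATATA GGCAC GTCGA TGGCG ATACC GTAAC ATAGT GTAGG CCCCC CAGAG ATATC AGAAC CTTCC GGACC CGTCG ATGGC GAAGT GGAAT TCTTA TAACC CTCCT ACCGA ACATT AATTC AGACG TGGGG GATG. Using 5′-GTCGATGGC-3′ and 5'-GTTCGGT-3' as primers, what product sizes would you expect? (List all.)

The forward primer GTCGATGGC matches the top strand at positions 81–89, 142–150.
The reverse primer's reverse complement is ACCGAAC, matching at positions 176–182.
Each forward site pairs with the reverse site to give a product ending at position 182: sizes 102, 41 bp.

102 bp, 41 bp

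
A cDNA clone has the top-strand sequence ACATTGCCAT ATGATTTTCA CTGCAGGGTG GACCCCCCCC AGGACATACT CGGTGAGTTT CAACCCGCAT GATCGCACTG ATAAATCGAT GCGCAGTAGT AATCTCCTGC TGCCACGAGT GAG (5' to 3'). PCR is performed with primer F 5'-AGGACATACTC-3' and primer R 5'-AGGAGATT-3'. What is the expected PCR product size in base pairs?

The forward primer matches the template at positions 41–51.
The reverse primer's reverse complement is AATCTCCT, which matches the template at positions 101–108.
The product runs from position 41 to position 108, so its length is 108 − 41 + 1 = 68 bp.

68 bp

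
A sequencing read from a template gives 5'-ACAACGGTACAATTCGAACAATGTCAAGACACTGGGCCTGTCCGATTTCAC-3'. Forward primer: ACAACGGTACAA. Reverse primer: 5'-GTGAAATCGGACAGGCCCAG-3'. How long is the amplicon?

Scanning the template, ACAACGGTACAA occurs at positions 1–12; this primer anneals to the bottom strand there with its 3' end pointing downstream.
Reverse complement of the reverse primer: CTGGGCCTGTCCGATTTCAC. This occurs on the top strand at positions 32–51.
Amplicon spans positions 1–51: 51 bp.

51 bp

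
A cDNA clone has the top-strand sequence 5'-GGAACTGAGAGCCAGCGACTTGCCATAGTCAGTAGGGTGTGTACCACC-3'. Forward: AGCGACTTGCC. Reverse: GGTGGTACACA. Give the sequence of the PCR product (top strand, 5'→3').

Forward primer AGCGACTTGCC is found on the top strand at positions 14–24.
The reverse primer's reverse complement is TGTGTACCACC, which matches the template at positions 38–48.
The product is the template from position 14 through 48 (35 bp).

5'-AGCGACTTGCCATAGTCAGTAGGGTGTGTACCACC-3'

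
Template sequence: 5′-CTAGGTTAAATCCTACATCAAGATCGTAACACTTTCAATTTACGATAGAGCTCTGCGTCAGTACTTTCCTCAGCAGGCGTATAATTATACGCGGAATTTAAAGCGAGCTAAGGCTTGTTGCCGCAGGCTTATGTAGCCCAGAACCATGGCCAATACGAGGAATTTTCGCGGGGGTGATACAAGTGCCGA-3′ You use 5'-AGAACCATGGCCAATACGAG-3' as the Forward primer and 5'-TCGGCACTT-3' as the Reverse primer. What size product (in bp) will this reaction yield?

The forward primer matches the template at positions 140–159.
The reverse primer's reverse complement is AAGTGCCGA, which matches the template at positions 181–189.
Amplicon spans positions 140–189: 50 bp.

50 bp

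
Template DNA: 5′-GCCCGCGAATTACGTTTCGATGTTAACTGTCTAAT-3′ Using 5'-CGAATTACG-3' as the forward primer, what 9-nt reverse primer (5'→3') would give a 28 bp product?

5'-TAGACAGTT-3'

The forward primer binds at positions 6–14, so a 28 bp product ends at position 6 + 28 − 1 = 33.
The reverse primer anneals to the top strand over positions 25–33, i.e. to AACTGTCTA.
Its sequence written 5'→3' is the reverse complement: TAGACAGTT.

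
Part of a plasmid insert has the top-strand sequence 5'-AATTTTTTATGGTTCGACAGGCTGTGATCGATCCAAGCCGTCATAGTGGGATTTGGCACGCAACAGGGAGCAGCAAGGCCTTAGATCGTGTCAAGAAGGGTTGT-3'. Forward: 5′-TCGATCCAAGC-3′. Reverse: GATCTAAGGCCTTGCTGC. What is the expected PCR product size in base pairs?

60 bp

Forward primer TCGATCCAAGC is found on the top strand at positions 28–38.
Reverse complement of the reverse primer: GCAGCAAGGCCTTAGATC. This occurs on the top strand at positions 70–87.
Product length = (reverse-primer end) − (forward-primer start) + 1 = 87 − 28 + 1 = 60 bp.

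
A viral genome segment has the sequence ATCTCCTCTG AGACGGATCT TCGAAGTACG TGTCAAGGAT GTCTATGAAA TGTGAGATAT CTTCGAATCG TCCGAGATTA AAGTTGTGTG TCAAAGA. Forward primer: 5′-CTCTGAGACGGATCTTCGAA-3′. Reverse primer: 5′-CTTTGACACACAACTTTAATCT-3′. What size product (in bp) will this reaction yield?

91 bp

Forward primer CTCTGAGACGGATCTTCGAA is found on the top strand at positions 6–25.
The reverse primer's reverse complement is AGATTAAAGTTGTGTGTCAAAG, which matches the template at positions 75–96.
The product runs from position 6 to position 96, so its length is 96 − 6 + 1 = 91 bp.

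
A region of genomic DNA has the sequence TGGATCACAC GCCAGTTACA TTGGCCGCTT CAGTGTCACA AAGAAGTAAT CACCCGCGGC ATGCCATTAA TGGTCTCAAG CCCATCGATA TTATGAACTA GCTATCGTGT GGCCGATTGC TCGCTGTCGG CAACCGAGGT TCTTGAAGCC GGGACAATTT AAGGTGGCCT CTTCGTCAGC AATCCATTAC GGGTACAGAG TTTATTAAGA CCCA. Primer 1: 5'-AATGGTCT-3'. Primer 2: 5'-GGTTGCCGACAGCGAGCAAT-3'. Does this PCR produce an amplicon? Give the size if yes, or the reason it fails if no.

Yes — a 67 bp product.

Primer 1 (AATGGTCT) matches the top strand at positions 69–76; it acts as a forward primer.
Primer 2's reverse complement is ATTGCTCGCTGTCGGCAACC, matching the top strand at positions 116–135; it acts as a reverse primer.
The 3' ends face each other across positions 69–135, giving a 67 bp product.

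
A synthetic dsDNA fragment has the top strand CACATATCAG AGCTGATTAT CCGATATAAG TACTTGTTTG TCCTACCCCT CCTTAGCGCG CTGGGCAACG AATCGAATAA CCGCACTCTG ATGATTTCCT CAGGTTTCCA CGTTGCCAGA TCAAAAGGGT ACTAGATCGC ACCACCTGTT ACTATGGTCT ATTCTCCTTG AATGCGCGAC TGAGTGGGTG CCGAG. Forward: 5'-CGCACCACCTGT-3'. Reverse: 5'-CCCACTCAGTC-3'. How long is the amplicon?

51 bp

Scanning the template, CGCACCACCTGT occurs at positions 138–149; this primer anneals to the bottom strand there with its 3' end pointing downstream.
The reverse primer's reverse complement is GACTGAGTGGG, which matches the template at positions 178–188.
Product length = (reverse-primer end) − (forward-primer start) + 1 = 188 − 138 + 1 = 51 bp.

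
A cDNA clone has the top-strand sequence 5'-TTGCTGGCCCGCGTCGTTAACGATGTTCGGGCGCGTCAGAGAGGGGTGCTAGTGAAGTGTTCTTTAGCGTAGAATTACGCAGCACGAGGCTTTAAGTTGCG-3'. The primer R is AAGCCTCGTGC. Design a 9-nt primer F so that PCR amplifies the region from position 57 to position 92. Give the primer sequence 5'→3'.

5'-GTGTTCTTT-3'

The reverse primer's reverse complement GCACGAGGCTT matches the template at positions 82–92; the product starts at position 57.
The forward primer is identical to the top strand over positions 57–65: GTGTTCTTT.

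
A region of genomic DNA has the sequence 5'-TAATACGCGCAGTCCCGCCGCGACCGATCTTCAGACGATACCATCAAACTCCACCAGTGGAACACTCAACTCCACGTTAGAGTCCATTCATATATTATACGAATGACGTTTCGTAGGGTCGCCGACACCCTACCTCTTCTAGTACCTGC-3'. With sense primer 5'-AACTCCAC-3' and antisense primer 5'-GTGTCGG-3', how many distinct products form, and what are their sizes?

The forward primer AACTCCAC matches the top strand at positions 47–54, 68–75.
The reverse primer's reverse complement is CCGACAC, matching at positions 122–128.
Each forward site pairs with the reverse site to give a product ending at position 128: sizes 82, 61 bp.

Two products: 82 bp, 61 bp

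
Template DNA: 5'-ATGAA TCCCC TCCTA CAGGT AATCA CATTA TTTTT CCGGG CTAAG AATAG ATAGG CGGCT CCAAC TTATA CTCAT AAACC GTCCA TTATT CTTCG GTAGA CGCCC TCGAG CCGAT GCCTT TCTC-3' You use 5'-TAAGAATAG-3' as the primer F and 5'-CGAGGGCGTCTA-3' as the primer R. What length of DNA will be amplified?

Forward primer TAAGAATAG is found on the top strand at positions 42–50.
Taking the reverse complement of CGAGGGCGTCTA gives TAGACGCCCTCG, found at positions 97–108 on the template; the primer anneals here to the top strand with its 3' end pointing upstream.
Product length = (reverse-primer end) − (forward-primer start) + 1 = 108 − 42 + 1 = 67 bp.

67 bp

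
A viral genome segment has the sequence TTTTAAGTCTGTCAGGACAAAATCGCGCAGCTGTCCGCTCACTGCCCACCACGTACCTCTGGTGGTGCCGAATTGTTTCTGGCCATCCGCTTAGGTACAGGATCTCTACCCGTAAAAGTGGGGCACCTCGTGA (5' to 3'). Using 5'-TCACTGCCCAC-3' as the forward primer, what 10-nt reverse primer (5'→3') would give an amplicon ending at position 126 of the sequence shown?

The forward primer binds at positions 39–49; the product's 3' end on the top strand is position 126.
The reverse primer anneals to the top strand over positions 117–126, i.e. to AGTGGGGCAC.
Its sequence written 5'→3' is the reverse complement: GTGCCCCACT.

5'-GTGCCCCACT-3'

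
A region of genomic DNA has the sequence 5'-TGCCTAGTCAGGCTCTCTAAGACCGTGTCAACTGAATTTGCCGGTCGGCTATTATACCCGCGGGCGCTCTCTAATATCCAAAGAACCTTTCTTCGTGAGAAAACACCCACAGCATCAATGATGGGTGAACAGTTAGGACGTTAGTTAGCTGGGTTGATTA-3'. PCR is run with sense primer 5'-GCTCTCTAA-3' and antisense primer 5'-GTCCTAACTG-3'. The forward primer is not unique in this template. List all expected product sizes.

128 bp, 74 bp

The forward primer GCTCTCTAA matches the top strand at positions 12–20, 66–74.
The reverse primer's reverse complement is CAGTTAGGAC, matching at positions 130–139.
Each forward site pairs with the reverse site to give a product ending at position 139: sizes 128, 74 bp.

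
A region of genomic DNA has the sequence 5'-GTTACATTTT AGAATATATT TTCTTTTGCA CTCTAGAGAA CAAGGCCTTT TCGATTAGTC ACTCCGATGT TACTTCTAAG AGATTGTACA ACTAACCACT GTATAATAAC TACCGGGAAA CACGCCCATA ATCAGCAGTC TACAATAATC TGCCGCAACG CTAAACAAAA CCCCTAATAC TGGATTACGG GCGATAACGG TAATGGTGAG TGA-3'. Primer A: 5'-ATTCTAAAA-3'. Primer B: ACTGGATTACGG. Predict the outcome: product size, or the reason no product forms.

No product — the primers' 3' ends point away from each other.

Primer A (ATTCTAAAA) has reverse complement TTTTAGAAT, which matches the top strand at positions 7–15; primer A anneals to the top strand there with its 3' end pointing upstream toward position 7.
Primer B (ACTGGATTACGG) matches the top strand directly at positions 179–190; it anneals to the bottom strand with its 3' end pointing downstream toward position 190.
The 3' ends diverge (primer A extends toward position 1, primer B toward position 213), so the primers never converge on a shared product.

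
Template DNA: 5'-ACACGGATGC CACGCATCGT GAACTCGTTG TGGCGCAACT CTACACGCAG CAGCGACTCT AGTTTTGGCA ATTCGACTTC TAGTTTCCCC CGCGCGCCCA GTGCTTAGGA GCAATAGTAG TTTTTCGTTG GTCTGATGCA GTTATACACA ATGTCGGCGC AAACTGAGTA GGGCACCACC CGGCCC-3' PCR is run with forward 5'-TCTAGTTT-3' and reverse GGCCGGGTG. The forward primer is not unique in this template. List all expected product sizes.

128 bp, 107 bp

The forward primer TCTAGTTT matches the top strand at positions 58–65, 79–86.
The reverse primer's reverse complement is CACCCGGCC, matching at positions 177–185.
Each forward site pairs with the reverse site to give a product ending at position 185: sizes 128, 107 bp.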